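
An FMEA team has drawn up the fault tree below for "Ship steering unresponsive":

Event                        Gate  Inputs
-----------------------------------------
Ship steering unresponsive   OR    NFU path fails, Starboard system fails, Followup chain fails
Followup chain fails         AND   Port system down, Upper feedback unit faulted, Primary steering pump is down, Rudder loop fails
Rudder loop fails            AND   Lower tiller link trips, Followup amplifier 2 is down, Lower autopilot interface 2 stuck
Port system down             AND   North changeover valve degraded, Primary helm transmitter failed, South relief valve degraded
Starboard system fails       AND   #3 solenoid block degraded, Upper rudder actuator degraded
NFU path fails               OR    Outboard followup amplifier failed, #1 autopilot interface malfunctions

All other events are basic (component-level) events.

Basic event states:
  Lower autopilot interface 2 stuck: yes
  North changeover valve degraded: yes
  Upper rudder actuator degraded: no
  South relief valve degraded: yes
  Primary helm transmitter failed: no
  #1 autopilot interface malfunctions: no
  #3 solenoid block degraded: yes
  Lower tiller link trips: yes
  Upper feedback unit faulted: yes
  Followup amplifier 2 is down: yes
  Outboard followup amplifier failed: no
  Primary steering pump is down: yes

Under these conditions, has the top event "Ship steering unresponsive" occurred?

NFU path fails [OR]: Outboard followup amplifier failed=not, #1 autopilot interface malfunctions=not → no input occurs → does not occur.
Starboard system fails [AND]: #3 solenoid block degraded=occurs, Upper rudder actuator degraded=not → not all inputs occur → does not occur.
Port system down [AND]: North changeover valve degraded=occurs, Primary helm transmitter failed=not, South relief valve degraded=occurs → not all inputs occur → does not occur.
Rudder loop fails [AND]: Lower tiller link trips=occurs, Followup amplifier 2 is down=occurs, Lower autopilot interface 2 stuck=occurs → all inputs occur → occurs.
Followup chain fails [AND]: Port system down=not, Upper feedback unit faulted=occurs, Primary steering pump is down=occurs, Rudder loop fails=occurs → not all inputs occur → does not occur.
Ship steering unresponsive [OR]: NFU path fails=not, Starboard system fails=not, Followup chain fails=not → no input occurs → does not occur.

No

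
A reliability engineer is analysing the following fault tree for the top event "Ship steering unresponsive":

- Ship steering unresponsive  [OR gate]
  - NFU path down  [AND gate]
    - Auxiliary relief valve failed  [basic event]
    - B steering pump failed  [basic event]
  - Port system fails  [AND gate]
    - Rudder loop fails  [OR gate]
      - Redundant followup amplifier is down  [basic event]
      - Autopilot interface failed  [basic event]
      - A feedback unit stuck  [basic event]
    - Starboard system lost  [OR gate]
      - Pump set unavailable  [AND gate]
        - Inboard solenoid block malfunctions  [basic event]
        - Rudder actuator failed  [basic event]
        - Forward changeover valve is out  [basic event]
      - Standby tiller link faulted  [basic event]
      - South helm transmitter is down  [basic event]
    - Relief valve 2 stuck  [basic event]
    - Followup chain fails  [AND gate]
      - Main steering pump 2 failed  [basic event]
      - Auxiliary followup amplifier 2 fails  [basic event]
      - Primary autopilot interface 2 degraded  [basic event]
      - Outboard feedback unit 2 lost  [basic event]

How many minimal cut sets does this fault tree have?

NFU path down [AND]: one cut set from each child combined → 1 × 1 = 1 cut set(s).
Rudder loop fails [OR]: union of children's cut sets → 3 cut set(s).
Pump set unavailable [AND]: one cut set from each child combined → 1 × 1 × 1 = 1 cut set(s).
Starboard system lost [OR]: union of children's cut sets → 3 cut set(s).
Followup chain fails [AND]: one cut set from each child combined → 1 × 1 × 1 × 1 = 1 cut set(s).
Port system fails [AND]: one cut set from each child combined → 3 × 3 × 1 × 1 = 9 cut set(s).
Ship steering unresponsive [OR]: union of children's cut sets → 10 cut set(s).
Minimal cut sets: {Auxiliary relief valve failed, B steering pump failed}; {Auxiliary followup amplifier 2 fails, Forward changeover valve is out, Inboard solenoid block malfunctions, Main steering pump 2 failed, Outboard feedback unit 2 lost, Primary autopilot interface 2 degraded, Redundant followup amplifier is down, Relief valve 2 stuck, Rudder actuator failed}; {Auxiliary followup amplifier 2 fails, Main steering pump 2 failed, Outboard feedback unit 2 lost, Primary autopilot interface 2 degraded, Redundant followup amplifier is down, Relief valve 2 stuck, Standby tiller link faulted}; {Auxiliary followup amplifier 2 fails, Main steering pump 2 failed, Outboard feedback unit 2 lost, Primary autopilot interface 2 degraded, Redundant followup amplifier is down, Relief valve 2 stuck, South helm transmitter is down}; {Autopilot interface failed, Auxiliary followup amplifier 2 fails, Forward changeover valve is out, Inboard solenoid block malfunctions, Main steering pump 2 failed, Outboard feedback unit 2 lost, Primary autopilot interface 2 degraded, Relief valve 2 stuck, Rudder actuator failed}; {Autopilot interface failed, Auxiliary followup amplifier 2 fails, Main steering pump 2 failed, Outboard feedback unit 2 lost, Primary autopilot interface 2 degraded, Relief valve 2 stuck, Standby tiller link faulted}; {Autopilot interface failed, Auxiliary followup amplifier 2 fails, Main steering pump 2 failed, Outboard feedback unit 2 lost, Primary autopilot interface 2 degraded, Relief valve 2 stuck, South helm transmitter is down}; {A feedback unit stuck, Auxiliary followup amplifier 2 fails, Forward changeover valve is out, Inboard solenoid block malfunctions, Main steering pump 2 failed, Outboard feedback unit 2 lost, Primary autopilot interface 2 degraded, Relief valve 2 stuck, Rudder actuator failed}; {A feedback unit stuck, Auxiliary followup amplifier 2 fails, Main steering pump 2 failed, Outboard feedback unit 2 lost, Primary autopilot interface 2 degraded, Relief valve 2 stuck, Standby tiller link faulted}; {A feedback unit stuck, Auxiliary followup amplifier 2 fails, Main steering pump 2 failed, Outboard feedback unit 2 lost, Primary autopilot interface 2 degraded, Relief valve 2 stuck, South helm transmitter is down}.

10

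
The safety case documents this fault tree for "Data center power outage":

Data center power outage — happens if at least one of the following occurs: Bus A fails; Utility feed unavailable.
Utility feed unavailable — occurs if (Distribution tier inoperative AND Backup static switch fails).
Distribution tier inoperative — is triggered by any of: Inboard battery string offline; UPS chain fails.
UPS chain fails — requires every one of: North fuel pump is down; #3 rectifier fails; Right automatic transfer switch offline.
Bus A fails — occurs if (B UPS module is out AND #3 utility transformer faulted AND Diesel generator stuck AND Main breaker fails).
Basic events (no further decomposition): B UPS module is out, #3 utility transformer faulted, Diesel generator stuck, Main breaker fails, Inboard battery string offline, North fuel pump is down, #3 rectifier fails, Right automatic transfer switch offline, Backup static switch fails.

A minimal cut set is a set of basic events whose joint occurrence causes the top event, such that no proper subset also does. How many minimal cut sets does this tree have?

3

Bus A fails [AND]: one cut set from each child combined → 1 × 1 × 1 × 1 = 1 cut set(s).
UPS chain fails [AND]: one cut set from each child combined → 1 × 1 × 1 = 1 cut set(s).
Distribution tier inoperative [OR]: union of children's cut sets → 2 cut set(s).
Utility feed unavailable [AND]: one cut set from each child combined → 2 × 1 = 2 cut set(s).
Data center power outage [OR]: union of children's cut sets → 3 cut set(s).
Minimal cut sets: {#3 utility transformer faulted, B UPS module is out, Diesel generator stuck, Main breaker fails}; {Backup static switch fails, Inboard battery string offline}; {#3 rectifier fails, Backup static switch fails, North fuel pump is down, Right automatic transfer switch offline}.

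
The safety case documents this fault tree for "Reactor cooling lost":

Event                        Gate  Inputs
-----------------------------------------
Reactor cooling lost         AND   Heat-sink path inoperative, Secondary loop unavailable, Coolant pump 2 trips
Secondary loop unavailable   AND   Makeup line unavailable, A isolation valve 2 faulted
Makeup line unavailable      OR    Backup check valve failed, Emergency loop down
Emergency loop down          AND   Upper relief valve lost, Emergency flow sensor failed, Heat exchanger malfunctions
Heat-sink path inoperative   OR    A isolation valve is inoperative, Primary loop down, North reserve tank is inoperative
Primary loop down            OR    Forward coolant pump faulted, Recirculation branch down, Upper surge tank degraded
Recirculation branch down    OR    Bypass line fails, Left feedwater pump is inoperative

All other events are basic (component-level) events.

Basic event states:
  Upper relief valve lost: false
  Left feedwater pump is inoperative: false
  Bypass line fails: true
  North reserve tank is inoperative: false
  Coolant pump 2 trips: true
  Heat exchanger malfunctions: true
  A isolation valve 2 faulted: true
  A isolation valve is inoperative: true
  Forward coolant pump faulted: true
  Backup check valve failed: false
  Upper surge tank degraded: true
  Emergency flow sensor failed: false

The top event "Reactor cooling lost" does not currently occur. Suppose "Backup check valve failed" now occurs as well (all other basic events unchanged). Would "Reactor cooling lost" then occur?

Yes

Counterfactual: set "Backup check valve failed" to occurred.
Recirculation branch down [OR]: Bypass line fails=occurs, Left feedwater pump is inoperative=not → at least one input occurs → occurs.
Primary loop down [OR]: Forward coolant pump faulted=occurs, Recirculation branch down=occurs, Upper surge tank degraded=occurs → at least one input occurs → occurs.
Heat-sink path inoperative [OR]: A isolation valve is inoperative=occurs, Primary loop down=occurs, North reserve tank is inoperative=not → at least one input occurs → occurs.
Emergency loop down [AND]: Upper relief valve lost=not, Emergency flow sensor failed=not, Heat exchanger malfunctions=occurs → not all inputs occur → does not occur.
Makeup line unavailable [OR]: Backup check valve failed=occurs, Emergency loop down=not → at least one input occurs → occurs.
Secondary loop unavailable [AND]: Makeup line unavailable=occurs, A isolation valve 2 faulted=occurs → all inputs occur → occurs.
Reactor cooling lost [AND]: Heat-sink path inoperative=occurs, Secondary loop unavailable=occurs, Coolant pump 2 trips=occurs → all inputs occur → occurs.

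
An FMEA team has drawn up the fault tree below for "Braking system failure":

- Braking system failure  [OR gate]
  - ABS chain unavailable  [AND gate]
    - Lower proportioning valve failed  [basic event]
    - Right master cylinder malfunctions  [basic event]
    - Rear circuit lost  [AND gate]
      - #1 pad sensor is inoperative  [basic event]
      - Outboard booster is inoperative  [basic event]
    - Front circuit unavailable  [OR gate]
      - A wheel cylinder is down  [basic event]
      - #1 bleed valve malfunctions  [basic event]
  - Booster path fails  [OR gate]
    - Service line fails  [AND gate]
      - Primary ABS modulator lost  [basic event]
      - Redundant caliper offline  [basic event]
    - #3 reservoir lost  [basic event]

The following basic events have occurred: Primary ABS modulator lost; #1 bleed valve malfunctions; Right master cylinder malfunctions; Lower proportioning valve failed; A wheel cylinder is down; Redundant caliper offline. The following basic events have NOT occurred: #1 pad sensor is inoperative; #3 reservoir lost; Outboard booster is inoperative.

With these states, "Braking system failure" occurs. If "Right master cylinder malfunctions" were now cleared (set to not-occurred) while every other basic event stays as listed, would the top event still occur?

Yes

Counterfactual: set "Right master cylinder malfunctions" to not occurred.
Rear circuit lost [AND]: #1 pad sensor is inoperative=not, Outboard booster is inoperative=not → not all inputs occur → does not occur.
Front circuit unavailable [OR]: A wheel cylinder is down=occurs, #1 bleed valve malfunctions=occurs → at least one input occurs → occurs.
ABS chain unavailable [AND]: Lower proportioning valve failed=occurs, Right master cylinder malfunctions=not, Rear circuit lost=not, Front circuit unavailable=occurs → not all inputs occur → does not occur.
Service line fails [AND]: Primary ABS modulator lost=occurs, Redundant caliper offline=occurs → all inputs occur → occurs.
Booster path fails [OR]: Service line fails=occurs, #3 reservoir lost=not → at least one input occurs → occurs.
Braking system failure [OR]: ABS chain unavailable=not, Booster path fails=occurs → at least one input occurs → occurs.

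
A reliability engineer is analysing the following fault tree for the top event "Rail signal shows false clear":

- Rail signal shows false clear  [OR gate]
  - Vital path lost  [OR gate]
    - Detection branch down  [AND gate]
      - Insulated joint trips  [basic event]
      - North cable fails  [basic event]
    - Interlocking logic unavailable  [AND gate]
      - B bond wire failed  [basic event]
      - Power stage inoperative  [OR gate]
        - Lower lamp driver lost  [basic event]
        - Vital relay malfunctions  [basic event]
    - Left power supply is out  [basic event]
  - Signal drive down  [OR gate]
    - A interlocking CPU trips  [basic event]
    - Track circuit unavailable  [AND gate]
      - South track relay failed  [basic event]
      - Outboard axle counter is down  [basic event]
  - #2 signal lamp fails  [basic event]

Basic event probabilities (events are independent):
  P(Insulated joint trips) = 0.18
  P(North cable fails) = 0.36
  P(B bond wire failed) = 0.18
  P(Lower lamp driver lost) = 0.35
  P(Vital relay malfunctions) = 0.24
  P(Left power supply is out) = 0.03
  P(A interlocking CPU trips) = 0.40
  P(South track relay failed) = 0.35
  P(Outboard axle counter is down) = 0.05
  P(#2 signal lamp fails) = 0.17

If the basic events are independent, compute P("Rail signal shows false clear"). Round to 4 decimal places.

0.5966

P(Detection branch down) [AND] = 0.18 × 0.36 = 0.064800
P(Power stage inoperative) [OR] = 1 − (1−0.35) × (1−0.24) = 0.506000
P(Interlocking logic unavailable) [AND] = 0.18 × 0.506000 = 0.091080
P(Vital path lost) [OR] = 1 − (1−0.064800) × (1−0.091080) × (1−0.03) = 0.175479
P(Track circuit unavailable) [AND] = 0.35 × 0.05 = 0.017500
P(Signal drive down) [OR] = 1 − (1−0.40) × (1−0.017500) = 0.410500
P(Rail signal shows false clear) [OR] = 1 − (1−0.175479) × (1−0.410500) × (1−0.17) = 0.596574
Rounded to 4 decimal places: P(Rail signal shows false clear) ≈ 0.5966.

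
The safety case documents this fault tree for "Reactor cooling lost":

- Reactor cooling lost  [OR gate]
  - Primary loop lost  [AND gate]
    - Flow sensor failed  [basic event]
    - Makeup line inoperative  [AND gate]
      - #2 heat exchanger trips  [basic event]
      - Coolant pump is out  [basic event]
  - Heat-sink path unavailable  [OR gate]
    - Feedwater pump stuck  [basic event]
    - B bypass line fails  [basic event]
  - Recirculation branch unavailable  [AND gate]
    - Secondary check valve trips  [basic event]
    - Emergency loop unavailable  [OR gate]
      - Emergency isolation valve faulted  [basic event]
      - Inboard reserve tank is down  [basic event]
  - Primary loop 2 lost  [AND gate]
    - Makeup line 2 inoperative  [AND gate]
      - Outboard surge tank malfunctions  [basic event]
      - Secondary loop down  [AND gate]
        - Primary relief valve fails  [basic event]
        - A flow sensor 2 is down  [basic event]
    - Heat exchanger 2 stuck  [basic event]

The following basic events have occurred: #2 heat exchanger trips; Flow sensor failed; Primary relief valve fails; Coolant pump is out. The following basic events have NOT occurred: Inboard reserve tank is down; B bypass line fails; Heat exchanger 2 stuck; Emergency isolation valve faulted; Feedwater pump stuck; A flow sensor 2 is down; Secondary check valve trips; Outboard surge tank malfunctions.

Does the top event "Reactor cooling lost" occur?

Yes

Makeup line inoperative [AND]: #2 heat exchanger trips=occurs, Coolant pump is out=occurs → all inputs occur → occurs.
Primary loop lost [AND]: Flow sensor failed=occurs, Makeup line inoperative=occurs → all inputs occur → occurs.
Heat-sink path unavailable [OR]: Feedwater pump stuck=not, B bypass line fails=not → no input occurs → does not occur.
Emergency loop unavailable [OR]: Emergency isolation valve faulted=not, Inboard reserve tank is down=not → no input occurs → does not occur.
Recirculation branch unavailable [AND]: Secondary check valve trips=not, Emergency loop unavailable=not → not all inputs occur → does not occur.
Secondary loop down [AND]: Primary relief valve fails=occurs, A flow sensor 2 is down=not → not all inputs occur → does not occur.
Makeup line 2 inoperative [AND]: Outboard surge tank malfunctions=not, Secondary loop down=not → not all inputs occur → does not occur.
Primary loop 2 lost [AND]: Makeup line 2 inoperative=not, Heat exchanger 2 stuck=not → not all inputs occur → does not occur.
Reactor cooling lost [OR]: Primary loop lost=occurs, Heat-sink path unavailable=not, Recirculation branch unavailable=not, Primary loop 2 lost=not → at least one input occurs → occurs.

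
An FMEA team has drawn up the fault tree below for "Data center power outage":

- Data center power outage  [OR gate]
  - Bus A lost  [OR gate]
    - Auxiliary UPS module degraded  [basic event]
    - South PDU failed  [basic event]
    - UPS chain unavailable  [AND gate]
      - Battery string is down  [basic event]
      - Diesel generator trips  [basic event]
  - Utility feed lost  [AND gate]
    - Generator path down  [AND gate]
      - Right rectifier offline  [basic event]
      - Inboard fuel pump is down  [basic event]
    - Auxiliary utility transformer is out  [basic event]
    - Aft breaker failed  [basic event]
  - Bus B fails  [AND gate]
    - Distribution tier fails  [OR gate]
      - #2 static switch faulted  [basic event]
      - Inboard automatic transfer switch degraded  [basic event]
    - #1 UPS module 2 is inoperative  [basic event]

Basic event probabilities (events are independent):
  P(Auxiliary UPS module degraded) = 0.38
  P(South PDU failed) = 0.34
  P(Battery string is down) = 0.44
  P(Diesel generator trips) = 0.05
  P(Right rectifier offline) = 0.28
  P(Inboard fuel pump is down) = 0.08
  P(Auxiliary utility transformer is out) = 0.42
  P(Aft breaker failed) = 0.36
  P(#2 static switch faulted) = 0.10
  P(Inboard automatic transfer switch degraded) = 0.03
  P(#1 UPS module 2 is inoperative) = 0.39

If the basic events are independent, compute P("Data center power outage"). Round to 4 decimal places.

0.6209

P(UPS chain unavailable) [AND] = 0.44 × 0.05 = 0.022000
P(Bus A lost) [OR] = 1 − (1−0.38) × (1−0.34) × (1−0.022000) = 0.599802
P(Generator path down) [AND] = 0.28 × 0.08 = 0.022400
P(Utility feed lost) [AND] = 0.022400 × 0.42 × 0.36 = 0.003387
P(Distribution tier fails) [OR] = 1 − (1−0.10) × (1−0.03) = 0.127000
P(Bus B fails) [AND] = 0.127000 × 0.39 = 0.049530
P(Data center power outage) [OR] = 1 − (1−0.599802) × (1−0.003387) × (1−0.049530) = 0.620912
Rounded to 4 decimal places: P(Data center power outage) ≈ 0.6209.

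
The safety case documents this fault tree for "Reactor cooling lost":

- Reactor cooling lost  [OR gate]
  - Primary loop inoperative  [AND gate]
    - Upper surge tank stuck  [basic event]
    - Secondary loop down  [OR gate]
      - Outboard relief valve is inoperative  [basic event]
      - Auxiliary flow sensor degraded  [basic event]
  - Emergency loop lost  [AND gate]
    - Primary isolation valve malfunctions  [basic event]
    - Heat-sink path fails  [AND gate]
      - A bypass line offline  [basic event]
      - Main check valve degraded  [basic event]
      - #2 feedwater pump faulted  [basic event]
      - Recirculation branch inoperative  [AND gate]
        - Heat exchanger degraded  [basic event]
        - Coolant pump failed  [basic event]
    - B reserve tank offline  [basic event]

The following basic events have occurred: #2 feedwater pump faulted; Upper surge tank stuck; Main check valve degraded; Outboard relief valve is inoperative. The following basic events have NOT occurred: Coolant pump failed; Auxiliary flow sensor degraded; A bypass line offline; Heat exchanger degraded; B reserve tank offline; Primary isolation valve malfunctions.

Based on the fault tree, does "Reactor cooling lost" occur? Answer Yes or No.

Yes

Secondary loop down [OR]: Outboard relief valve is inoperative=occurs, Auxiliary flow sensor degraded=not → at least one input occurs → occurs.
Primary loop inoperative [AND]: Upper surge tank stuck=occurs, Secondary loop down=occurs → all inputs occur → occurs.
Recirculation branch inoperative [AND]: Heat exchanger degraded=not, Coolant pump failed=not → not all inputs occur → does not occur.
Heat-sink path fails [AND]: A bypass line offline=not, Main check valve degraded=occurs, #2 feedwater pump faulted=occurs, Recirculation branch inoperative=not → not all inputs occur → does not occur.
Emergency loop lost [AND]: Primary isolation valve malfunctions=not, Heat-sink path fails=not, B reserve tank offline=not → not all inputs occur → does not occur.
Reactor cooling lost [OR]: Primary loop inoperative=occurs, Emergency loop lost=not → at least one input occurs → occurs.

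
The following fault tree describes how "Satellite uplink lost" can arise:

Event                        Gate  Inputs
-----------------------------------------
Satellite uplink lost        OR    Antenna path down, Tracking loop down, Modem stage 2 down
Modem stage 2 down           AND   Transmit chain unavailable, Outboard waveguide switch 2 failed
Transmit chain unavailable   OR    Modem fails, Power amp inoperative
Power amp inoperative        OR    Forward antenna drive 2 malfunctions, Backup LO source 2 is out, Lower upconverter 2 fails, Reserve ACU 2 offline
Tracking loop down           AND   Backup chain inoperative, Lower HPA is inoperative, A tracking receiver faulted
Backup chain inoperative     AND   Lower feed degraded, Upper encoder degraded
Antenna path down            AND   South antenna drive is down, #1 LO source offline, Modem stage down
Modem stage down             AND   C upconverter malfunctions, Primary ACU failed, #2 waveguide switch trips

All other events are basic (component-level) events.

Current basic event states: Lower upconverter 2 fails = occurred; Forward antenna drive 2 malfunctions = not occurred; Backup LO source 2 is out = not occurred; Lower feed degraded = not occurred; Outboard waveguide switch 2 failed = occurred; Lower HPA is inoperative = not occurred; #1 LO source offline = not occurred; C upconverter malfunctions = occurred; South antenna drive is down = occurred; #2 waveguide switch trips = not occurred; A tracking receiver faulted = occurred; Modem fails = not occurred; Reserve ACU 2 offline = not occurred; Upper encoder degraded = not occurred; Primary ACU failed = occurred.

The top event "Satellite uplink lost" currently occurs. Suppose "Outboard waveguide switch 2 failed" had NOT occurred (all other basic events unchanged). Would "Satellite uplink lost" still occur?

No

Counterfactual: set "Outboard waveguide switch 2 failed" to not occurred.
Modem stage down [AND]: C upconverter malfunctions=occurs, Primary ACU failed=occurs, #2 waveguide switch trips=not → not all inputs occur → does not occur.
Antenna path down [AND]: South antenna drive is down=occurs, #1 LO source offline=not, Modem stage down=not → not all inputs occur → does not occur.
Backup chain inoperative [AND]: Lower feed degraded=not, Upper encoder degraded=not → not all inputs occur → does not occur.
Tracking loop down [AND]: Backup chain inoperative=not, Lower HPA is inoperative=not, A tracking receiver faulted=occurs → not all inputs occur → does not occur.
Power amp inoperative [OR]: Forward antenna drive 2 malfunctions=not, Backup LO source 2 is out=not, Lower upconverter 2 fails=occurs, Reserve ACU 2 offline=not → at least one input occurs → occurs.
Transmit chain unavailable [OR]: Modem fails=not, Power amp inoperative=occurs → at least one input occurs → occurs.
Modem stage 2 down [AND]: Transmit chain unavailable=occurs, Outboard waveguide switch 2 failed=not → not all inputs occur → does not occur.
Satellite uplink lost [OR]: Antenna path down=not, Tracking loop down=not, Modem stage 2 down=not → no input occurs → does not occur.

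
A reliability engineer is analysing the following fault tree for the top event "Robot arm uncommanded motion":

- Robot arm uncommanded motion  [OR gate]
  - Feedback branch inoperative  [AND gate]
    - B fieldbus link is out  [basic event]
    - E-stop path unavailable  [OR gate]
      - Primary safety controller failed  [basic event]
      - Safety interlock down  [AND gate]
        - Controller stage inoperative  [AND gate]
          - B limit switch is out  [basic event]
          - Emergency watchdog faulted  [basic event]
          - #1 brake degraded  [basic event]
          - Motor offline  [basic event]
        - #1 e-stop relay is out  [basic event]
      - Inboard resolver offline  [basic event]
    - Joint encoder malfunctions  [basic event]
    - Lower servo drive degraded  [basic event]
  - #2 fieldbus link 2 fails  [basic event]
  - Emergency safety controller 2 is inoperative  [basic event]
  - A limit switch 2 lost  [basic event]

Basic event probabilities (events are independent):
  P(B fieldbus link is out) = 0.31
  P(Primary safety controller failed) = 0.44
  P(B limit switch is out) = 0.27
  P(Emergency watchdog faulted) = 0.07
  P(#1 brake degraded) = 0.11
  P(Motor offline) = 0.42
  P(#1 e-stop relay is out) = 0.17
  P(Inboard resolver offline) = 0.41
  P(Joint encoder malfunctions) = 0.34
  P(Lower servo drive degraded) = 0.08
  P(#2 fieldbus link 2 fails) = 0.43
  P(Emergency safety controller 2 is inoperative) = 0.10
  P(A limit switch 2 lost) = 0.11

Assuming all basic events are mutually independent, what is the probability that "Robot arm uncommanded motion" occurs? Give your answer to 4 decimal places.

P(Controller stage inoperative) [AND] = 0.27 × 0.07 × 0.11 × 0.42 = 0.000873
P(Safety interlock down) [AND] = 0.000873 × 0.17 = 0.000148
P(E-stop path unavailable) [OR] = 1 − (1−0.44) × (1−0.000148) × (1−0.41) = 0.669649
P(Feedback branch inoperative) [AND] = 0.31 × 0.669649 × 0.34 × 0.08 = 0.005646
P(Robot arm uncommanded motion) [OR] = 1 − (1−0.005646) × (1−0.43) × (1−0.10) × (1−0.11) = 0.546008
Rounded to 4 decimal places: P(Robot arm uncommanded motion) ≈ 0.5460.

0.5460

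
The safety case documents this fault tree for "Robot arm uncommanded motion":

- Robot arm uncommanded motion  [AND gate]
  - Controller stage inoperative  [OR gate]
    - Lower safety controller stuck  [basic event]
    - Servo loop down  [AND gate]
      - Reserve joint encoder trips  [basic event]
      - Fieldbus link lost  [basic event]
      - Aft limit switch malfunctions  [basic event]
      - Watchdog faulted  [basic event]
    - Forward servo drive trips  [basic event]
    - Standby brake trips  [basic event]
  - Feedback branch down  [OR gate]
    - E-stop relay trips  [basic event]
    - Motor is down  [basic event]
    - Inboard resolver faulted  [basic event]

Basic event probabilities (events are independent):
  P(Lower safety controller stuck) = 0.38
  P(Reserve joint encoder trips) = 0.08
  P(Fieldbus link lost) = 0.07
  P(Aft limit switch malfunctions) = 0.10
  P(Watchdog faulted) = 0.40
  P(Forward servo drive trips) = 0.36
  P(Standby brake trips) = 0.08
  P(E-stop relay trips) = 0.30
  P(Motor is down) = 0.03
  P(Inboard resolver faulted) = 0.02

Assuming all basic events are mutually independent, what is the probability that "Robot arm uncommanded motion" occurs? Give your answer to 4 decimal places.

0.2125

P(Servo loop down) [AND] = 0.08 × 0.07 × 0.10 × 0.40 = 0.000224
P(Controller stage inoperative) [OR] = 1 − (1−0.38) × (1−0.000224) × (1−0.36) × (1−0.08) = 0.635026
P(Feedback branch down) [OR] = 1 − (1−0.30) × (1−0.03) × (1−0.02) = 0.334580
P(Robot arm uncommanded motion) [AND] = 0.635026 × 0.334580 = 0.212467
Rounded to 4 decimal places: P(Robot arm uncommanded motion) ≈ 0.2125.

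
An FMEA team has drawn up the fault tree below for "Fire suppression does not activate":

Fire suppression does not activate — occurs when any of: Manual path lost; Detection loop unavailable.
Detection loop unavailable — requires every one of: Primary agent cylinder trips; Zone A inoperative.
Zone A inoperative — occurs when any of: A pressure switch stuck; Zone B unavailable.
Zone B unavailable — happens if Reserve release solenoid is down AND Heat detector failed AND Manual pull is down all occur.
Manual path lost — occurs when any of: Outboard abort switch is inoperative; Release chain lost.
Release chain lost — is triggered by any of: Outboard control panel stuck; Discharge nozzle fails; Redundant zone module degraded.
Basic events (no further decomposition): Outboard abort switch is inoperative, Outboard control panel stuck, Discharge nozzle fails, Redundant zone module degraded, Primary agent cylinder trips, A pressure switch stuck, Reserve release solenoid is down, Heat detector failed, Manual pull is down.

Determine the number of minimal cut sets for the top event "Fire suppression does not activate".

6

Release chain lost [OR]: union of children's cut sets → 3 cut set(s).
Manual path lost [OR]: union of children's cut sets → 4 cut set(s).
Zone B unavailable [AND]: one cut set from each child combined → 1 × 1 × 1 = 1 cut set(s).
Zone A inoperative [OR]: union of children's cut sets → 2 cut set(s).
Detection loop unavailable [AND]: one cut set from each child combined → 1 × 2 = 2 cut set(s).
Fire suppression does not activate [OR]: union of children's cut sets → 6 cut set(s).
Minimal cut sets: {Outboard abort switch is inoperative}; {Outboard control panel stuck}; {Discharge nozzle fails}; {Redundant zone module degraded}; {A pressure switch stuck, Primary agent cylinder trips}; {Heat detector failed, Manual pull is down, Primary agent cylinder trips, Reserve release solenoid is down}.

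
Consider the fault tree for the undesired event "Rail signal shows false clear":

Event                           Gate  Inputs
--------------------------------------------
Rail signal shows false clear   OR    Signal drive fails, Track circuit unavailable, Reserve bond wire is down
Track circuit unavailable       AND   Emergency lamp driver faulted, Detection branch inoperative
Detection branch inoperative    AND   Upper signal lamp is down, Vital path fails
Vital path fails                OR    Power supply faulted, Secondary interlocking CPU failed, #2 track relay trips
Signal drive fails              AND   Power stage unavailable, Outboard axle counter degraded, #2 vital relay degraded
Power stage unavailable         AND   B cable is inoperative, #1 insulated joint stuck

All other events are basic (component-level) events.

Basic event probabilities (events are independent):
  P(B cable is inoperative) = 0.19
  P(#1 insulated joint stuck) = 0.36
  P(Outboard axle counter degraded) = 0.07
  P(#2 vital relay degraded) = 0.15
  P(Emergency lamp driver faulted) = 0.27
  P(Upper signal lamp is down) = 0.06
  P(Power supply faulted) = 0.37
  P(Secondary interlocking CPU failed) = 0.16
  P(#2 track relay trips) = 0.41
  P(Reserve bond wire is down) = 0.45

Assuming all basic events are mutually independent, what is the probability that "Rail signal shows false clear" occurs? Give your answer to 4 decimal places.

P(Power stage unavailable) [AND] = 0.19 × 0.36 = 0.068400
P(Signal drive fails) [AND] = 0.068400 × 0.07 × 0.15 = 0.000718
P(Vital path fails) [OR] = 1 − (1−0.37) × (1−0.16) × (1−0.41) = 0.687772
P(Detection branch inoperative) [AND] = 0.06 × 0.687772 = 0.041266
P(Track circuit unavailable) [AND] = 0.27 × 0.041266 = 0.011142
P(Rail signal shows false clear) [OR] = 1 − (1−0.000718) × (1−0.011142) × (1−0.45) = 0.456519
Rounded to 4 decimal places: P(Rail signal shows false clear) ≈ 0.4565.

0.4565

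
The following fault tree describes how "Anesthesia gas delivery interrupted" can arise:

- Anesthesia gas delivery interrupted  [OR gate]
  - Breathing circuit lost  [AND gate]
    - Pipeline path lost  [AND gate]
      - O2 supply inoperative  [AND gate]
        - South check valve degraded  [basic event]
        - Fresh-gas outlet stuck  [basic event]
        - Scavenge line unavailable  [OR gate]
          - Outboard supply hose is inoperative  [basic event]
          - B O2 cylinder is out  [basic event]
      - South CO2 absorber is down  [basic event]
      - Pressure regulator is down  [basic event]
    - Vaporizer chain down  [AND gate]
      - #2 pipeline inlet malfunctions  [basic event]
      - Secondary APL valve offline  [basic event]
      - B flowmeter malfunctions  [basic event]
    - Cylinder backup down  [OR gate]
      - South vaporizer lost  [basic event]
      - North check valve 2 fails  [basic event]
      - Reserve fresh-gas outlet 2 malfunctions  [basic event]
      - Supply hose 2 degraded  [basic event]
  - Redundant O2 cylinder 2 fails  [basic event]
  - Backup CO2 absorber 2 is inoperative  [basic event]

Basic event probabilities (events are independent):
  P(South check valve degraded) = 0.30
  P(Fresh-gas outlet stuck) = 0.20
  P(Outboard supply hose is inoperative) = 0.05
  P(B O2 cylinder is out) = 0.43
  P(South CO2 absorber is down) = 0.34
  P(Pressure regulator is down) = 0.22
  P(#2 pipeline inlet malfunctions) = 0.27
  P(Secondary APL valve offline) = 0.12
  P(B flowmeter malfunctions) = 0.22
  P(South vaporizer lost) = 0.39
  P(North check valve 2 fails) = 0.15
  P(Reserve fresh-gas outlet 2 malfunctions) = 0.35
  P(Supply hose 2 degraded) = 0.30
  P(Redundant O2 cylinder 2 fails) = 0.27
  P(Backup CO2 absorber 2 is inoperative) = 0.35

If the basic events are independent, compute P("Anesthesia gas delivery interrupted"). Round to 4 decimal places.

0.5255

P(Scavenge line unavailable) [OR] = 1 − (1−0.05) × (1−0.43) = 0.458500
P(O2 supply inoperative) [AND] = 0.30 × 0.20 × 0.458500 = 0.027510
P(Pipeline path lost) [AND] = 0.027510 × 0.34 × 0.22 = 0.002058
P(Vaporizer chain down) [AND] = 0.27 × 0.12 × 0.22 = 0.007128
P(Cylinder backup down) [OR] = 1 − (1−0.39) × (1−0.15) × (1−0.35) × (1−0.30) = 0.764083
P(Breathing circuit lost) [AND] = 0.002058 × 0.007128 × 0.764083 = 0.000011
P(Anesthesia gas delivery interrupted) [OR] = 1 − (1−0.000011) × (1−0.27) × (1−0.35) = 0.525505
Rounded to 4 decimal places: P(Anesthesia gas delivery interrupted) ≈ 0.5255.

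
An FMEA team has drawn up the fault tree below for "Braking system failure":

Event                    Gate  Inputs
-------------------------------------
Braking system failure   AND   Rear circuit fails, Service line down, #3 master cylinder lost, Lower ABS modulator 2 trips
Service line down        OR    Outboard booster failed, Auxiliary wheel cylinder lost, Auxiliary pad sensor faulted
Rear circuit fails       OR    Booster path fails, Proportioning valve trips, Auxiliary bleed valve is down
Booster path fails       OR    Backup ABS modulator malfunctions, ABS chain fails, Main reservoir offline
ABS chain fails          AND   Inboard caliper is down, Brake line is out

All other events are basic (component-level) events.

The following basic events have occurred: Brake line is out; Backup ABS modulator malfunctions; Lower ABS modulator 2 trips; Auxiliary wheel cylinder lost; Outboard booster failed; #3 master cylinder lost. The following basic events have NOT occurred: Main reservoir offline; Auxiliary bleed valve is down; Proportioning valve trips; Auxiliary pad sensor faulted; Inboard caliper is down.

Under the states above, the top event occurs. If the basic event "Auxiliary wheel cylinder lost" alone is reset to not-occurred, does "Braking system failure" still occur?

Counterfactual: set "Auxiliary wheel cylinder lost" to not occurred.
ABS chain fails [AND]: Inboard caliper is down=not, Brake line is out=occurs → not all inputs occur → does not occur.
Booster path fails [OR]: Backup ABS modulator malfunctions=occurs, ABS chain fails=not, Main reservoir offline=not → at least one input occurs → occurs.
Rear circuit fails [OR]: Booster path fails=occurs, Proportioning valve trips=not, Auxiliary bleed valve is down=not → at least one input occurs → occurs.
Service line down [OR]: Outboard booster failed=occurs, Auxiliary wheel cylinder lost=not, Auxiliary pad sensor faulted=not → at least one input occurs → occurs.
Braking system failure [AND]: Rear circuit fails=occurs, Service line down=occurs, #3 master cylinder lost=occurs, Lower ABS modulator 2 trips=occurs → all inputs occur → occurs.

Yes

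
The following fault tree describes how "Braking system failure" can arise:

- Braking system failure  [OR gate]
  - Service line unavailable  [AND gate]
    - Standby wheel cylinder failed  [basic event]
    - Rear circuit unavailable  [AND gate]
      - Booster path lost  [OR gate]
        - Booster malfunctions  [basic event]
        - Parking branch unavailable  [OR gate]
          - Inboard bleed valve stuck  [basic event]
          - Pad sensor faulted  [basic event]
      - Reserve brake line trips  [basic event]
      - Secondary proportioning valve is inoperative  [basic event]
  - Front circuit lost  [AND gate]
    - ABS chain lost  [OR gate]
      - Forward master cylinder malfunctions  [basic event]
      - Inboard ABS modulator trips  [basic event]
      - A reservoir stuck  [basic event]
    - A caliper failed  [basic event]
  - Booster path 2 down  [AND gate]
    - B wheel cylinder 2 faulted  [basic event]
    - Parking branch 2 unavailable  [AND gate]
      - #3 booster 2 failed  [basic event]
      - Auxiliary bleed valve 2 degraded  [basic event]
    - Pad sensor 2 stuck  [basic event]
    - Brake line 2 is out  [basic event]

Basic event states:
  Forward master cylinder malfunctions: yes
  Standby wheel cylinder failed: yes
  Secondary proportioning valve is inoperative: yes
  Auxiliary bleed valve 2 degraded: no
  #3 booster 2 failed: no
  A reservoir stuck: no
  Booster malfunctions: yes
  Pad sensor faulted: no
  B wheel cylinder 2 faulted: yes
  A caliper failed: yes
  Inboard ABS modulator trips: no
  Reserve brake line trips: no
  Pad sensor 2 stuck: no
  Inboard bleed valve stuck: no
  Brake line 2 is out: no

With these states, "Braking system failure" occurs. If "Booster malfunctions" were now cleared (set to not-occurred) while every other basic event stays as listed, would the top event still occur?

Yes

Counterfactual: set "Booster malfunctions" to not occurred.
Parking branch unavailable [OR]: Inboard bleed valve stuck=not, Pad sensor faulted=not → no input occurs → does not occur.
Booster path lost [OR]: Booster malfunctions=not, Parking branch unavailable=not → no input occurs → does not occur.
Rear circuit unavailable [AND]: Booster path lost=not, Reserve brake line trips=not, Secondary proportioning valve is inoperative=occurs → not all inputs occur → does not occur.
Service line unavailable [AND]: Standby wheel cylinder failed=occurs, Rear circuit unavailable=not → not all inputs occur → does not occur.
ABS chain lost [OR]: Forward master cylinder malfunctions=occurs, Inboard ABS modulator trips=not, A reservoir stuck=not → at least one input occurs → occurs.
Front circuit lost [AND]: ABS chain lost=occurs, A caliper failed=occurs → all inputs occur → occurs.
Parking branch 2 unavailable [AND]: #3 booster 2 failed=not, Auxiliary bleed valve 2 degraded=not → not all inputs occur → does not occur.
Booster path 2 down [AND]: B wheel cylinder 2 faulted=occurs, Parking branch 2 unavailable=not, Pad sensor 2 stuck=not, Brake line 2 is out=not → not all inputs occur → does not occur.
Braking system failure [OR]: Service line unavailable=not, Front circuit lost=occurs, Booster path 2 down=not → at least one input occurs → occurs.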